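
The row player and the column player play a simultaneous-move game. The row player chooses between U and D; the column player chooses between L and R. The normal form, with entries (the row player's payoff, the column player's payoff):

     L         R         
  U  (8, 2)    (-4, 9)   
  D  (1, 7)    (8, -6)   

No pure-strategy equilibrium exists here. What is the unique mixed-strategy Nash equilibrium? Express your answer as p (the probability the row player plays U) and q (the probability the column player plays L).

p = 13/20, q = 12/19

For the column player to be willing to mix, the column player must be indifferent between L and R, which pins down the row player's mix.
  the column player's payoff to L: p·2 + (1−p)·7 = -5p + 7
  the column player's payoff to R: p·9 + (1−p)·(-6) = 15p - 6
  -5p + 7 = 15p - 6  ⇒  -20p = -13  ⇒  p = 13/20.
In a mixed equilibrium the row player is indifferent between U and D; this condition fixes q.
  the row player's expected payoff from U: q·8 + (1−q)·(-4) = 12q - 4
  the row player's expected payoff from D: q·1 + (1−q)·8 = -7q + 8
  12q - 4 = -7q + 8  ⇒  19q = 12  ⇒  q = 12/19.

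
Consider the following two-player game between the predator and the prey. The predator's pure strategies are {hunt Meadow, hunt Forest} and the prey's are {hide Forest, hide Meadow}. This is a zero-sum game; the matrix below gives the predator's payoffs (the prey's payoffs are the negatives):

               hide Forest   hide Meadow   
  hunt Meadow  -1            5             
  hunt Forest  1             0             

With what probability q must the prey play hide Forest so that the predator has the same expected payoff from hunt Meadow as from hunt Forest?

q = 5/7

The prey's mix must leave the predator indifferent between hunt Meadow and hunt Forest.
  the predator's payoff to hunt Meadow: q·(-1) + (1−q)·5 = -6q + 5
  the predator's payoff to hunt Forest: q·1 + (1−q)·0 = q
  -6q + 5 = q  ⇒  -7q = -5  ⇒  q = 5/7.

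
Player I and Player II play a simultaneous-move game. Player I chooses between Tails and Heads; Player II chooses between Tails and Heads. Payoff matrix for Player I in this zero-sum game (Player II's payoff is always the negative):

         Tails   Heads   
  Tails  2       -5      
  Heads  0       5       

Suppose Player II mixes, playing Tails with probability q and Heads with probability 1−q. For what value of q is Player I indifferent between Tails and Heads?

Player I's indifference between Tails and Heads determines Player II's mixing probability q:
  Player I's payoff from Tails: q·2 + (1−q)·(-5) = 7q - 5
  Player I's payoff from Heads: q·0 + (1−q)·5 = -5q + 5
  7q - 5 = -5q + 5  ⇒  12q = 10  ⇒  q = 5/6.

q = 5/6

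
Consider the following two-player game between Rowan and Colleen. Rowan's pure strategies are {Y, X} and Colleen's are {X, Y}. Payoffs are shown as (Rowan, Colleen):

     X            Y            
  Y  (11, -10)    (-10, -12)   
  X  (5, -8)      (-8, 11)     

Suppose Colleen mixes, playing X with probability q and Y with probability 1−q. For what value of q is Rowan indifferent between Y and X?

q = 1/4

Set Rowan's expected payoff from Y equal to that from X:
  Rowan's payoff from Y: q·11 + (1−q)·(-10) = 21q - 10
  Rowan's payoff from X: q·5 + (1−q)·(-8) = 13q - 8
  21q - 10 = 13q - 8  ⇒  8q = 2  ⇒  q = 1/4.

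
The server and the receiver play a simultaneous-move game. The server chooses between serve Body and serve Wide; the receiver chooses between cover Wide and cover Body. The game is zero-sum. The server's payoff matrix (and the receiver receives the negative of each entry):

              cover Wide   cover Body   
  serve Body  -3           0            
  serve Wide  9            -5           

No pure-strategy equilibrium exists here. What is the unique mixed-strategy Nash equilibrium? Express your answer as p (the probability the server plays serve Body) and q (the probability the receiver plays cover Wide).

The server's mix must leave the receiver indifferent between cover Wide and cover Body.
  the receiver's payoff from cover Wide: p·3 + (1−p)·(-9) = 12p - 9
  the receiver's payoff from cover Body: p·0 + (1−p)·5 = -5p + 5
  12p - 9 = -5p + 5  ⇒  17p = 14  ⇒  p = 14/17.
For the server to be willing to mix, the server must be indifferent between serve Body and serve Wide, which pins down the receiver's mix.
  the server's payoff to serve Body: q·(-3) + (1−q)·0 = -3q
  the server's payoff to serve Wide: q·9 + (1−q)·(-5) = 14q - 5
  -3q = 14q - 5  ⇒  -17q = -5  ⇒  q = 5/17.

p = 14/17, q = 5/17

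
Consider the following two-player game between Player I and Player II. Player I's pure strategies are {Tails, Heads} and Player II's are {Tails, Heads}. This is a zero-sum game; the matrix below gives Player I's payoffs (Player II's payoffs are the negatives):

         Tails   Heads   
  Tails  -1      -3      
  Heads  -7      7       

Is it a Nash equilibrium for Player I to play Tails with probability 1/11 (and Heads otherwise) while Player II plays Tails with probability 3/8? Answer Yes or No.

No

Given Player I's mix p = 1/11, Player II's payoff from Tails is 71/11 but from Heads is -67/11. Player II strictly prefers Tails, so Player II would not mix.
So the proposed profile is not a Nash equilibrium.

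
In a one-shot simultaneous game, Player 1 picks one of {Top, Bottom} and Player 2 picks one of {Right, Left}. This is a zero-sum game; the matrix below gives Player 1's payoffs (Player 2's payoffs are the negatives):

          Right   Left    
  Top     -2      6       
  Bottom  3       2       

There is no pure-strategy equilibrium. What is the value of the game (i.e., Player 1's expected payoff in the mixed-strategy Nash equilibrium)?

In a mixed equilibrium Player 1 is indifferent between Top and Bottom; this condition fixes q.
  Player 1's expected payoff from Top: q·(-2) + (1−q)·6 = -8q + 6
  Player 1's expected payoff from Bottom: q·3 + (1−q)·2 = q + 2
  -8q + 6 = q + 2  ⇒  -9q = -4  ⇒  q = 4/9.
The value is Player 1's expected payoff against this mix (using Top): (4/9)·(-2) + (5/9)·6 = 22/9.

v = 22/9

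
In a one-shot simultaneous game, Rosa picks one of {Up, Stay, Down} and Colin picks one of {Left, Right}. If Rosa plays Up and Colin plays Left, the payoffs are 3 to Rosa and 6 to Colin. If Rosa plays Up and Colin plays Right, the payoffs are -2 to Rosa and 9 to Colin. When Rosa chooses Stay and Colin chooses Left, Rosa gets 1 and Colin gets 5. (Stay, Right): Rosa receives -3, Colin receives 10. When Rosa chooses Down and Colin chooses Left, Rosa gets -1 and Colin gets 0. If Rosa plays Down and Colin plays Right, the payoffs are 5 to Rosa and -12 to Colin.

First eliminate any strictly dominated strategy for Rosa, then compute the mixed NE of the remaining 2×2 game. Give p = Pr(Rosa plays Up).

Rosa's strategy Stay is strictly dominated by Up: 3 > 1 and -2 > -3. Eliminate Stay.
Rosa's mix must leave Colin indifferent between Left and Right.
  Colin's expected payoff from Left: p·6 + (1−p)·0 = 6p
  Colin's expected payoff from Right: p·9 + (1−p)·(-12) = 21p - 12
  6p = 21p - 12  ⇒  -15p = -12  ⇒  p = 4/5.

p = 4/5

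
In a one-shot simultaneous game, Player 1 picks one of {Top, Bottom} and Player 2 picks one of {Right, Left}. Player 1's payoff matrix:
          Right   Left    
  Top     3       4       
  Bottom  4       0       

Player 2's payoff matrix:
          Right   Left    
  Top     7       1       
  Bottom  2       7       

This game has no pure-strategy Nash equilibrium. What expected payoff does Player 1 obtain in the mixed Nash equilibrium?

16/5

Player 1's indifference between Top and Bottom determines Player 2's mixing probability q:
  Player 1's payoff to Top: q·3 + (1−q)·4 = -q + 4
  Player 1's payoff to Bottom: q·4 + (1−q)·0 = 4q
  -q + 4 = 4q  ⇒  -5q = -4  ⇒  q = 4/5.
At equilibrium Player 1 is indifferent across rows, so Player 1's payoff equals the payoff from Top: (4/5)·3 + (1/5)·4 = 16/5.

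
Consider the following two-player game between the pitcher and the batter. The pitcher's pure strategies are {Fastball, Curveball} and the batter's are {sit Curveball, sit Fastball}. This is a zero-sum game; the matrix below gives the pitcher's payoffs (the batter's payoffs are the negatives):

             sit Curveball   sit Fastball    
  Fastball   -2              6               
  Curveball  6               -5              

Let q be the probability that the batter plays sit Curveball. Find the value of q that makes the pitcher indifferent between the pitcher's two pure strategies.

In a mixed equilibrium the pitcher is indifferent between Fastball and Curveball; this condition fixes q.
  the pitcher's payoff to Fastball: q·(-2) + (1−q)·6 = -8q + 6
  the pitcher's payoff to Curveball: q·6 + (1−q)·(-5) = 11q - 5
  -8q + 6 = 11q - 5  ⇒  -19q = -11  ⇒  q = 11/19.

q = 11/19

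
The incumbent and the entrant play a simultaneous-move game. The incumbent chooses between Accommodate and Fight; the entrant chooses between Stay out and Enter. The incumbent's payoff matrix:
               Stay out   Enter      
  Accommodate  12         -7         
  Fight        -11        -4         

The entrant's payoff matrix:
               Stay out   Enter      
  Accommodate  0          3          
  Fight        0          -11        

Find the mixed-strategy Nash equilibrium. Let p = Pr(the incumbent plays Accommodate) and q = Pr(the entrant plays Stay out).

In a mixed equilibrium the entrant is indifferent between Stay out and Enter; this condition fixes p.
  the entrant's payoff from Stay out: p·0 + (1−p)·0 = 0
  the entrant's payoff from Enter: p·3 + (1−p)·(-11) = 14p - 11
  0 = 14p - 11  ⇒  -14p = -11  ⇒  p = 11/14.
The entrant's mix must leave the incumbent indifferent between Accommodate and Fight.
  the incumbent's payoff from Accommodate: q·12 + (1−q)·(-7) = 19q - 7
  the incumbent's payoff from Fight: q·(-11) + (1−q)·(-4) = -7q - 4
  19q - 7 = -7q - 4  ⇒  26q = 3  ⇒  q = 3/26.

p = 11/14, q = 3/26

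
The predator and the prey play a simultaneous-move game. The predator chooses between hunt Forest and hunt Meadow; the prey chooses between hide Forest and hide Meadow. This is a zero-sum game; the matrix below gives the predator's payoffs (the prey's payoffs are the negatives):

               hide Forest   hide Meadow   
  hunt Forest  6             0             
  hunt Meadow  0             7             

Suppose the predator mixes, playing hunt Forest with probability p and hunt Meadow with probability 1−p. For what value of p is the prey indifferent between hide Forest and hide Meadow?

In a mixed equilibrium the prey is indifferent between hide Forest and hide Meadow; this condition fixes p.
  the prey's expected payoff from hide Forest: p·(-6) + (1−p)·0 = -6p
  the prey's expected payoff from hide Meadow: p·0 + (1−p)·(-7) = 7p - 7
  -6p = 7p - 7  ⇒  -13p = -7  ⇒  p = 7/13.

p = 7/13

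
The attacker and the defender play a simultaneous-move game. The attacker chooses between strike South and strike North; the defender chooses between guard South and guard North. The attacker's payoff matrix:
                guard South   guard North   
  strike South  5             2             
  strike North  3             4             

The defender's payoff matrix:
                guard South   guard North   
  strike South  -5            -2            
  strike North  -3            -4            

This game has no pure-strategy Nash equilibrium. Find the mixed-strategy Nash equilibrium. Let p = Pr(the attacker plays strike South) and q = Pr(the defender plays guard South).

For the defender to be willing to mix, the defender must be indifferent between guard South and guard North, which pins down the attacker's mix.
  the defender's payoff to guard South: p·(-5) + (1−p)·(-3) = -2p - 3
  the defender's payoff to guard North: p·(-2) + (1−p)·(-4) = 2p - 4
  -2p - 3 = 2p - 4  ⇒  -4p = -1  ⇒  p = 1/4.
For the attacker to be willing to mix, the attacker must be indifferent between strike South and strike North, which pins down the defender's mix.
  the attacker's expected payoff from strike South: q·5 + (1−q)·2 = 3q + 2
  the attacker's expected payoff from strike North: q·3 + (1−q)·4 = -q + 4
  3q + 2 = -q + 4  ⇒  4q = 2  ⇒  q = 1/2.

p = 1/4, q = 1/2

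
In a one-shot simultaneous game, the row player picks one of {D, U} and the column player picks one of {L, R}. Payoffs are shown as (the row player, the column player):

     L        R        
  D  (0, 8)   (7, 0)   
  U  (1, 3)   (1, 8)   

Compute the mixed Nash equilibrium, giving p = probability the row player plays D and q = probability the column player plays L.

For the column player to be willing to mix, the column player must be indifferent between L and R, which pins down the row player's mix.
  the column player's payoff from L: p·8 + (1−p)·3 = 5p + 3
  the column player's payoff from R: p·0 + (1−p)·8 = -8p + 8
  5p + 3 = -8p + 8  ⇒  13p = 5  ⇒  p = 5/13.
In a mixed equilibrium the row player is indifferent between D and U; this condition fixes q.
  the row player's payoff to D: q·0 + (1−q)·7 = -7q + 7
  the row player's payoff to U: q·1 + (1−q)·1 = 1
  -7q + 7 = 1  ⇒  -7q = -6  ⇒  q = 6/7.

p = 5/13, q = 6/7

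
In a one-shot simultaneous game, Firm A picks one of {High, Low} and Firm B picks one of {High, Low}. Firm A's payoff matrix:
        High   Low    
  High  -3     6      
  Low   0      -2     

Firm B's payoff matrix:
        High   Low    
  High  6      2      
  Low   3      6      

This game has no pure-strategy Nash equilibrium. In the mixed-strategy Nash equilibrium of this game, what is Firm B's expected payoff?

For Firm B to be willing to mix, Firm B must be indifferent between High and Low, which pins down Firm A's mix.
  Firm B's payoff from High: p·6 + (1−p)·3 = 3p + 3
  Firm B's payoff from Low: p·2 + (1−p)·6 = -4p + 6
  3p + 3 = -4p + 6  ⇒  7p = 3  ⇒  p = 3/7.
At equilibrium Firm B is indifferent across columns, so Firm B's payoff equals the payoff from High: (3/7)·6 + (4/7)·3 = 30/7.

30/7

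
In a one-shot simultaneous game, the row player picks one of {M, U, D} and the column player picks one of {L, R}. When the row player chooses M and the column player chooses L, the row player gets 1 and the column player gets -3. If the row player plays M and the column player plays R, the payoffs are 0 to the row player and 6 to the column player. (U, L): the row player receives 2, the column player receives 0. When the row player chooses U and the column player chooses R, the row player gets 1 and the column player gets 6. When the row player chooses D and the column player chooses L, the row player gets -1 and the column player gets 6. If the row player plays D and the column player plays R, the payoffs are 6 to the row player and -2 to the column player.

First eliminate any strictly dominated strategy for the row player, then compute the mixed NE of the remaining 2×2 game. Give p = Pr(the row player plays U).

The row player's strategy M is strictly dominated by U: 2 > 1 and 1 > 0. Eliminate M.
The column player's indifference between L and R determines the row player's mixing probability p:
  the column player's payoff from L: p·0 + (1−p)·6 = -6p + 6
  the column player's payoff from R: p·6 + (1−p)·(-2) = 8p - 2
  -6p + 6 = 8p - 2  ⇒  -14p = -8  ⇒  p = 4/7.

p = 4/7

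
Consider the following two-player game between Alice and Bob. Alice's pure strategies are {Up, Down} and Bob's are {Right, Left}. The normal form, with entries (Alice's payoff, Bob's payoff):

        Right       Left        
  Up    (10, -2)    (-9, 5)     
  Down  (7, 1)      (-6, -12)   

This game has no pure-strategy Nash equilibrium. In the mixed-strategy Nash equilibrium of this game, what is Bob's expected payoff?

Set Bob's expected payoff from Right equal to that from Left:
  Bob's payoff to Right: p·(-2) + (1−p)·1 = -3p + 1
  Bob's payoff to Left: p·5 + (1−p)·(-12) = 17p - 12
  -3p + 1 = 17p - 12  ⇒  -20p = -13  ⇒  p = 13/20.
At equilibrium Bob is indifferent across columns, so Bob's payoff equals the payoff from Right: (13/20)·(-2) + (7/20)·1 = -19/20.

-19/20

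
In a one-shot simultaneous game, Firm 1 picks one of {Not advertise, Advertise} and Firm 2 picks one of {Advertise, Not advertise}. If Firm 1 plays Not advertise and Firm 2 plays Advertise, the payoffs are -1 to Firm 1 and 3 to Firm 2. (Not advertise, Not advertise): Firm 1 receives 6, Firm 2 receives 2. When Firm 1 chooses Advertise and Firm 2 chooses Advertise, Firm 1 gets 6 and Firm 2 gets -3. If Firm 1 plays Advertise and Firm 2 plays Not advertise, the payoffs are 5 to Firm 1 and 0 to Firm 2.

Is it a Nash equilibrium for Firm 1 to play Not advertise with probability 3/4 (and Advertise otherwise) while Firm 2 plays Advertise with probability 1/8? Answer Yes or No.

Check Firm 2's indifference given Firm 1's mix p = 3/4:
  payoff from Advertise = 3/2; payoff from Not advertise = 3/2 — equal.
Check Firm 1's indifference given Firm 2's mix q = 1/8:
  payoff from Not advertise = 41/8; payoff from Advertise = 41/8 — equal.
Both players are indifferent, so neither can profitably deviate.

Yes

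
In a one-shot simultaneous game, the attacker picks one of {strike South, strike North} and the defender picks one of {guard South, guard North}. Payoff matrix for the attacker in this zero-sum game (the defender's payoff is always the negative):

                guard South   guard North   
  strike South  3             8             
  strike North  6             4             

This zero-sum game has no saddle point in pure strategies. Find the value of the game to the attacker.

v = 36/7

The attacker's indifference between strike South and strike North determines the defender's mixing probability q:
  the attacker's payoff to strike South: q·3 + (1−q)·8 = -5q + 8
  the attacker's payoff to strike North: q·6 + (1−q)·4 = 2q + 4
  -5q + 8 = 2q + 4  ⇒  -7q = -4  ⇒  q = 4/7.
The value is the attacker's expected payoff against this mix (using strike South): (4/7)·3 + (3/7)·8 = 36/7.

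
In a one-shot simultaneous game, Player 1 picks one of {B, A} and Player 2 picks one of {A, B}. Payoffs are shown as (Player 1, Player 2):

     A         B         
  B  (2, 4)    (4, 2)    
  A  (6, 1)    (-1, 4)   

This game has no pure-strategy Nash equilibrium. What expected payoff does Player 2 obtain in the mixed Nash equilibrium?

Player 2's indifference between A and B determines Player 1's mixing probability p:
  Player 2's payoff to A: p·4 + (1−p)·1 = 3p + 1
  Player 2's payoff to B: p·2 + (1−p)·4 = -2p + 4
  3p + 1 = -2p + 4  ⇒  5p = 3  ⇒  p = 3/5.
At equilibrium Player 2 is indifferent across columns, so Player 2's payoff equals the payoff from A: (3/5)·4 + (2/5)·1 = 14/5.

14/5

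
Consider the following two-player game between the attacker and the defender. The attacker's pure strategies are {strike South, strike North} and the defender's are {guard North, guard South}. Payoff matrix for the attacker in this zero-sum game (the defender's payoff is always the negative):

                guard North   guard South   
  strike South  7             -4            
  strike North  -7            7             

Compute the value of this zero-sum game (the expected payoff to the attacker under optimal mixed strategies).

The defender's mix must leave the attacker indifferent between strike South and strike North.
  the attacker's expected payoff from strike South: q·7 + (1−q)·(-4) = 11q - 4
  the attacker's expected payoff from strike North: q·(-7) + (1−q)·7 = -14q + 7
  11q - 4 = -14q + 7  ⇒  25q = 11  ⇒  q = 11/25.
The value is the attacker's expected payoff against this mix (using strike South): (11/25)·7 + (14/25)·(-4) = 21/25.

v = 21/25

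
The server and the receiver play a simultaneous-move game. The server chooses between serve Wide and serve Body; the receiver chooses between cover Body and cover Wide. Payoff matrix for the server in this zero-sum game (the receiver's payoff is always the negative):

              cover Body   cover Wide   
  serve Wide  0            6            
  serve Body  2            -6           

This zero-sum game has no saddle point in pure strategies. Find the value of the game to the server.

The receiver's mix must leave the server indifferent between serve Wide and serve Body.
  the server's payoff to serve Wide: q·0 + (1−q)·6 = -6q + 6
  the server's payoff to serve Body: q·2 + (1−q)·(-6) = 8q - 6
  -6q + 6 = 8q - 6  ⇒  -14q = -12  ⇒  q = 6/7.
The value is the server's expected payoff against this mix (using serve Wide): (6/7)·0 + (1/7)·6 = 6/7.

v = 6/7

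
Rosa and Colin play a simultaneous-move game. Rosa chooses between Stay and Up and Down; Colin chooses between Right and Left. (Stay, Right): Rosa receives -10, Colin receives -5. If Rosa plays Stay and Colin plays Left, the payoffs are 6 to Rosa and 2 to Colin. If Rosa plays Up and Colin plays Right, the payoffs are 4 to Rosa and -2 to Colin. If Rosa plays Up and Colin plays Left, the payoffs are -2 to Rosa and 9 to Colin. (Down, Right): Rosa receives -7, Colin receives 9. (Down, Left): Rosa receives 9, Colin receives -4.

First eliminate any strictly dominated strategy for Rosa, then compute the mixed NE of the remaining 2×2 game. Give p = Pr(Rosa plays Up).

Rosa's strategy Stay is strictly dominated by Down: -7 > -10 and 9 > 6. Eliminate Stay.
In a mixed equilibrium Colin is indifferent between Right and Left; this condition fixes p.
  Colin's expected payoff from Right: p·(-2) + (1−p)·9 = -11p + 9
  Colin's expected payoff from Left: p·9 + (1−p)·(-4) = 13p - 4
  -11p + 9 = 13p - 4  ⇒  -24p = -13  ⇒  p = 13/24.

p = 13/24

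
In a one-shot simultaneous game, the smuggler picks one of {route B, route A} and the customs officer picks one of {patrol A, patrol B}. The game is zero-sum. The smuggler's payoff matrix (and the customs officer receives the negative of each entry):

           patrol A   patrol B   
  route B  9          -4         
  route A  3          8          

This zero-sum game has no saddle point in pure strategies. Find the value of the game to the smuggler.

In a mixed equilibrium the smuggler is indifferent between route B and route A; this condition fixes q.
  the smuggler's expected payoff from route B: q·9 + (1−q)·(-4) = 13q - 4
  the smuggler's expected payoff from route A: q·3 + (1−q)·8 = -5q + 8
  13q - 4 = -5q + 8  ⇒  18q = 12  ⇒  q = 2/3.
The value is the smuggler's expected payoff against this mix (using route B): (2/3)·9 + (1/3)·(-4) = 14/3.

v = 14/3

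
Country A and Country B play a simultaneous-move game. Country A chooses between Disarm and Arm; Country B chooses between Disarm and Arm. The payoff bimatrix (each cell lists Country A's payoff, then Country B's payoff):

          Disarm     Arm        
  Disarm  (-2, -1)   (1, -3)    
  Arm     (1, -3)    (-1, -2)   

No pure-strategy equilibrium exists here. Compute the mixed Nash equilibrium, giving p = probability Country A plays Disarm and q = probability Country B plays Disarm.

p = 1/3, q = 2/5

Country B's indifference between Disarm and Arm determines Country A's mixing probability p:
  Country B's expected payoff from Disarm: p·(-1) + (1−p)·(-3) = 2p - 3
  Country B's expected payoff from Arm: p·(-3) + (1−p)·(-2) = -p - 2
  2p - 3 = -p - 2  ⇒  3p = 1  ⇒  p = 1/3.
Set Country A's expected payoff from Disarm equal to that from Arm:
  Country A's payoff from Disarm: q·(-2) + (1−q)·1 = -3q + 1
  Country A's payoff from Arm: q·1 + (1−q)·(-1) = 2q - 1
  -3q + 1 = 2q - 1  ⇒  -5q = -2  ⇒  q = 2/5.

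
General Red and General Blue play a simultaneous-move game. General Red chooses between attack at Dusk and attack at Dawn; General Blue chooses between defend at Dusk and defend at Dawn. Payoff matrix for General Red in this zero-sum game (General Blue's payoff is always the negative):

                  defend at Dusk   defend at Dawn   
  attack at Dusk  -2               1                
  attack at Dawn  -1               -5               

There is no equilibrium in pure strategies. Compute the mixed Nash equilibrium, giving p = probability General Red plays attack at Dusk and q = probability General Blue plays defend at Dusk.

General Red's mix must leave General Blue indifferent between defend at Dusk and defend at Dawn.
  General Blue's expected payoff from defend at Dusk: p·2 + (1−p)·1 = p + 1
  General Blue's expected payoff from defend at Dawn: p·(-1) + (1−p)·5 = -6p + 5
  p + 1 = -6p + 5  ⇒  7p = 4  ⇒  p = 4/7.
General Red's indifference between attack at Dusk and attack at Dawn determines General Blue's mixing probability q:
  General Red's payoff from attack at Dusk: q·(-2) + (1−q)·1 = -3q + 1
  General Red's payoff from attack at Dawn: q·(-1) + (1−q)·(-5) = 4q - 5
  -3q + 1 = 4q - 5  ⇒  -7q = -6  ⇒  q = 6/7.

p = 4/7, q = 6/7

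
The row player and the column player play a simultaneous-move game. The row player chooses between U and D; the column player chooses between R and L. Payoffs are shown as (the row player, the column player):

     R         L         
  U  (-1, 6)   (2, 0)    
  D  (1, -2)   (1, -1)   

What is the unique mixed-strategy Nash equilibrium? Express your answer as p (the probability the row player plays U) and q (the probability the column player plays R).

p = 1/7, q = 1/3

Set the column player's expected payoff from R equal to that from L:
  the column player's expected payoff from R: p·6 + (1−p)·(-2) = 8p - 2
  the column player's expected payoff from L: p·0 + (1−p)·(-1) = p - 1
  8p - 2 = p - 1  ⇒  7p = 1  ⇒  p = 1/7.
For the row player to be willing to mix, the row player must be indifferent between U and D, which pins down the column player's mix.
  the row player's payoff from U: q·(-1) + (1−q)·2 = -3q + 2
  the row player's payoff from D: q·1 + (1−q)·1 = 1
  -3q + 2 = 1  ⇒  -3q = -1  ⇒  q = 1/3.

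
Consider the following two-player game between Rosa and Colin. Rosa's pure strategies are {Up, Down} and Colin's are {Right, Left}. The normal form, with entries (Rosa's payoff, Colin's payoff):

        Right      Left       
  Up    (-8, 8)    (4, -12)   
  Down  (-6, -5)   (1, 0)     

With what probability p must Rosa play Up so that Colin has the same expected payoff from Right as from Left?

Rosa's mix must leave Colin indifferent between Right and Left.
  Colin's payoff from Right: p·8 + (1−p)·(-5) = 13p - 5
  Colin's payoff from Left: p·(-12) + (1−p)·0 = -12p
  13p - 5 = -12p  ⇒  25p = 5  ⇒  p = 1/5.

p = 1/5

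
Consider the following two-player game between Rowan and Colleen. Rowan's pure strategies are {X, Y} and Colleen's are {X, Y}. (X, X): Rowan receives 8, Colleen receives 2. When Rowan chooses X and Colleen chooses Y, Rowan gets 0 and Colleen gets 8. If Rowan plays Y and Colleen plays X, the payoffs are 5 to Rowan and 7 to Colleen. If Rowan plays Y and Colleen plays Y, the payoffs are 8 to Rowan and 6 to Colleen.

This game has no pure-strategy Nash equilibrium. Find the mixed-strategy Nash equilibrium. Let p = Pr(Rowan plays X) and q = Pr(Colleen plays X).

p = 1/7, q = 8/11

In a mixed equilibrium Colleen is indifferent between X and Y; this condition fixes p.
  Colleen's payoff from X: p·2 + (1−p)·7 = -5p + 7
  Colleen's payoff from Y: p·8 + (1−p)·6 = 2p + 6
  -5p + 7 = 2p + 6  ⇒  -7p = -1  ⇒  p = 1/7.
Set Rowan's expected payoff from X equal to that from Y:
  Rowan's expected payoff from X: q·8 + (1−q)·0 = 8q
  Rowan's expected payoff from Y: q·5 + (1−q)·8 = -3q + 8
  8q = -3q + 8  ⇒  11q = 8  ⇒  q = 8/11.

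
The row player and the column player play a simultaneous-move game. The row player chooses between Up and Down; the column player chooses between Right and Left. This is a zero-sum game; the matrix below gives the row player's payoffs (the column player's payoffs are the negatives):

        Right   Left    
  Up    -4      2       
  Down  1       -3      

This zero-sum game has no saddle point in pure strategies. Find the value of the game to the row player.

v = -1

Set the row player's expected payoff from Up equal to that from Down:
  the row player's expected payoff from Up: q·(-4) + (1−q)·2 = -6q + 2
  the row player's expected payoff from Down: q·1 + (1−q)·(-3) = 4q - 3
  -6q + 2 = 4q - 3  ⇒  -10q = -5  ⇒  q = 1/2.
The value is the row player's expected payoff against this mix (using Up): (1/2)·(-4) + (1/2)·2 = -1.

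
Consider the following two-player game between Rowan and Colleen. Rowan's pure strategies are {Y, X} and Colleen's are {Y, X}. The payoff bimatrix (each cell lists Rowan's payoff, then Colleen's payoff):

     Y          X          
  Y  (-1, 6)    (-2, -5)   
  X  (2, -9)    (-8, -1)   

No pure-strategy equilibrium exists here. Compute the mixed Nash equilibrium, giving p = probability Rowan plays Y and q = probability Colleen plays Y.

p = 8/19, q = 2/3

For Colleen to be willing to mix, Colleen must be indifferent between Y and X, which pins down Rowan's mix.
  Colleen's expected payoff from Y: p·6 + (1−p)·(-9) = 15p - 9
  Colleen's expected payoff from X: p·(-5) + (1−p)·(-1) = -4p - 1
  15p - 9 = -4p - 1  ⇒  19p = 8  ⇒  p = 8/19.
Colleen's mix must leave Rowan indifferent between Y and X.
  Rowan's payoff to Y: q·(-1) + (1−q)·(-2) = q - 2
  Rowan's payoff to X: q·2 + (1−q)·(-8) = 10q - 8
  q - 2 = 10q - 8  ⇒  -9q = -6  ⇒  q = 2/3.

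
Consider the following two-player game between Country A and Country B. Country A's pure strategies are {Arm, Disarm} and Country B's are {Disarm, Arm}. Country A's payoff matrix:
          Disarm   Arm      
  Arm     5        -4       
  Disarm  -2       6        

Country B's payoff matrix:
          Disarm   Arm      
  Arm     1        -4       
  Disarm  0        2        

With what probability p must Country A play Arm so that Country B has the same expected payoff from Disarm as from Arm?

For Country B to be willing to mix, Country B must be indifferent between Disarm and Arm, which pins down Country A's mix.
  Country B's payoff to Disarm: p·1 + (1−p)·0 = p
  Country B's payoff to Arm: p·(-4) + (1−p)·2 = -6p + 2
  p = -6p + 2  ⇒  7p = 2  ⇒  p = 2/7.

p = 2/7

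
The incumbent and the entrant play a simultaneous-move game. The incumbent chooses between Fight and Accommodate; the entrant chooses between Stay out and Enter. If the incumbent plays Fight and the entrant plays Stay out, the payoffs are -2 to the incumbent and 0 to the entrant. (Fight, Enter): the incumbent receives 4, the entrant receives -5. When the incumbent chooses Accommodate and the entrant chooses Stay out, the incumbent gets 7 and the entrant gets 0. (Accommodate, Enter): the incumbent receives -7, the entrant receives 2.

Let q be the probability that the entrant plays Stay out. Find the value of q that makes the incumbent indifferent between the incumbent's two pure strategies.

q = 11/20

In a mixed equilibrium the incumbent is indifferent between Fight and Accommodate; this condition fixes q.
  the incumbent's payoff to Fight: q·(-2) + (1−q)·4 = -6q + 4
  the incumbent's payoff to Accommodate: q·7 + (1−q)·(-7) = 14q - 7
  -6q + 4 = 14q - 7  ⇒  -20q = -11  ⇒  q = 11/20.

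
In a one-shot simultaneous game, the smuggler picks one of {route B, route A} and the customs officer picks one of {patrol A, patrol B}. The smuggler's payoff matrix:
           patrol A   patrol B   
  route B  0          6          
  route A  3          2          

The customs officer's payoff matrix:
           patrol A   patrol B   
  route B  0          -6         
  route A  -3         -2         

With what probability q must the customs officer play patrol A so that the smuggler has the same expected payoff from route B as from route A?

q = 4/7

For the smuggler to be willing to mix, the smuggler must be indifferent between route B and route A, which pins down the customs officer's mix.
  the smuggler's expected payoff from route B: q·0 + (1−q)·6 = -6q + 6
  the smuggler's expected payoff from route A: q·3 + (1−q)·2 = q + 2
  -6q + 6 = q + 2  ⇒  -7q = -4  ⇒  q = 4/7.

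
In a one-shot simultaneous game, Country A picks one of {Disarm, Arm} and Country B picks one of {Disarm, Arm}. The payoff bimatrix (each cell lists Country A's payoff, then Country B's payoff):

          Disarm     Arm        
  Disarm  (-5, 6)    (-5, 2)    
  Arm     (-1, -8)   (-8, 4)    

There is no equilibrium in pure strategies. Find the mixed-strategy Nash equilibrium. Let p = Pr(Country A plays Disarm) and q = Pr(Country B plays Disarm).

For Country B to be willing to mix, Country B must be indifferent between Disarm and Arm, which pins down Country A's mix.
  Country B's payoff to Disarm: p·6 + (1−p)·(-8) = 14p - 8
  Country B's payoff to Arm: p·2 + (1−p)·4 = -2p + 4
  14p - 8 = -2p + 4  ⇒  16p = 12  ⇒  p = 3/4.
Country A's indifference between Disarm and Arm determines Country B's mixing probability q:
  Country A's payoff to Disarm: q·(-5) + (1−q)·(-5) = -5
  Country A's payoff to Arm: q·(-1) + (1−q)·(-8) = 7q - 8
  -5 = 7q - 8  ⇒  -7q = -3  ⇒  q = 3/7.

p = 3/4, q = 3/7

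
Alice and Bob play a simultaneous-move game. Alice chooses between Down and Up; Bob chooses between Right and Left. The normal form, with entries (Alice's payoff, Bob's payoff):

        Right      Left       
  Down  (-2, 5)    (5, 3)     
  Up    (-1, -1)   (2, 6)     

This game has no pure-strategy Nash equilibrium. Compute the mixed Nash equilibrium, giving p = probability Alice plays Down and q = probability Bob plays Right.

p = 7/9, q = 3/4

For Bob to be willing to mix, Bob must be indifferent between Right and Left, which pins down Alice's mix.
  Bob's payoff to Right: p·5 + (1−p)·(-1) = 6p - 1
  Bob's payoff to Left: p·3 + (1−p)·6 = -3p + 6
  6p - 1 = -3p + 6  ⇒  9p = 7  ⇒  p = 7/9.
For Alice to be willing to mix, Alice must be indifferent between Down and Up, which pins down Bob's mix.
  Alice's payoff to Down: q·(-2) + (1−q)·5 = -7q + 5
  Alice's payoff to Up: q·(-1) + (1−q)·2 = -3q + 2
  -7q + 5 = -3q + 2  ⇒  -4q = -3  ⇒  q = 3/4.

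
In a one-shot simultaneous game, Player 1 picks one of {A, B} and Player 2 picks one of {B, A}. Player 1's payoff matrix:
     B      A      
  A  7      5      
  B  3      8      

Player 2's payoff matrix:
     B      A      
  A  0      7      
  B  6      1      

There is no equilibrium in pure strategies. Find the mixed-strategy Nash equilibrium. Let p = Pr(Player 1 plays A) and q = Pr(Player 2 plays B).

Player 2's indifference between B and A determines Player 1's mixing probability p:
  Player 2's payoff from B: p·0 + (1−p)·6 = -6p + 6
  Player 2's payoff from A: p·7 + (1−p)·1 = 6p + 1
  -6p + 6 = 6p + 1  ⇒  -12p = -5  ⇒  p = 5/12.
Player 2's mix must leave Player 1 indifferent between A and B.
  Player 1's payoff from A: q·7 + (1−q)·5 = 2q + 5
  Player 1's payoff from B: q·3 + (1−q)·8 = -5q + 8
  2q + 5 = -5q + 8  ⇒  7q = 3  ⇒  q = 3/7.

p = 5/12, q = 3/7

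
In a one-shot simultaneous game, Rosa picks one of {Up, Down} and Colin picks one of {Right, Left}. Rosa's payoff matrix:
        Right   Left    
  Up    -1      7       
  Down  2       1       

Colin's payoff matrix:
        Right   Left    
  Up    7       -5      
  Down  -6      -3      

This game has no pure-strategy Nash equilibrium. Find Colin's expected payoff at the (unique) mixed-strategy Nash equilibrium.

Rosa's mix must leave Colin indifferent between Right and Left.
  Colin's payoff to Right: p·7 + (1−p)·(-6) = 13p - 6
  Colin's payoff to Left: p·(-5) + (1−p)·(-3) = -2p - 3
  13p - 6 = -2p - 3  ⇒  15p = 3  ⇒  p = 1/5.
At equilibrium Colin is indifferent across columns, so Colin's payoff equals the payoff from Right: (1/5)·7 + (4/5)·(-6) = -17/5.

-17/5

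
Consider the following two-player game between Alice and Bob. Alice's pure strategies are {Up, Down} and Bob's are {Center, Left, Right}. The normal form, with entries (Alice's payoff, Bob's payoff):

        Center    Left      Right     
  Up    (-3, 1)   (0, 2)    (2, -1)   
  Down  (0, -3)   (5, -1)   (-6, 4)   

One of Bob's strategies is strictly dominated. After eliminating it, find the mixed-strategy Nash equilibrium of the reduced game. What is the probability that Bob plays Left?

q = 8/13

Bob's strategy Center is strictly dominated by Left: 2 > 1 and -1 > -3. Eliminate Center.
For Alice to be willing to mix, Alice must be indifferent between Up and Down, which pins down Bob's mix.
  Alice's payoff from Up: q·0 + (1−q)·2 = -2q + 2
  Alice's payoff from Down: q·5 + (1−q)·(-6) = 11q - 6
  -2q + 2 = 11q - 6  ⇒  -13q = -8  ⇒  q = 8/13.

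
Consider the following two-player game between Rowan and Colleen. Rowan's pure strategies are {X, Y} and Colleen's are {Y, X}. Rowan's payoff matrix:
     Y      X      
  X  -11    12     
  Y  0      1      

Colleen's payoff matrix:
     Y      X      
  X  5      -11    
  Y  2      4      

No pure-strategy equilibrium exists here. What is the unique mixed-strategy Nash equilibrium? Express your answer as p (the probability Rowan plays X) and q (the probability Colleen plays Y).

For Colleen to be willing to mix, Colleen must be indifferent between Y and X, which pins down Rowan's mix.
  Colleen's payoff to Y: p·5 + (1−p)·2 = 3p + 2
  Colleen's payoff to X: p·(-11) + (1−p)·4 = -15p + 4
  3p + 2 = -15p + 4  ⇒  18p = 2  ⇒  p = 1/9.
For Rowan to be willing to mix, Rowan must be indifferent between X and Y, which pins down Colleen's mix.
  Rowan's payoff from X: q·(-11) + (1−q)·12 = -23q + 12
  Rowan's payoff from Y: q·0 + (1−q)·1 = -q + 1
  -23q + 12 = -q + 1  ⇒  -22q = -11  ⇒  q = 1/2.

p = 1/9, q = 1/2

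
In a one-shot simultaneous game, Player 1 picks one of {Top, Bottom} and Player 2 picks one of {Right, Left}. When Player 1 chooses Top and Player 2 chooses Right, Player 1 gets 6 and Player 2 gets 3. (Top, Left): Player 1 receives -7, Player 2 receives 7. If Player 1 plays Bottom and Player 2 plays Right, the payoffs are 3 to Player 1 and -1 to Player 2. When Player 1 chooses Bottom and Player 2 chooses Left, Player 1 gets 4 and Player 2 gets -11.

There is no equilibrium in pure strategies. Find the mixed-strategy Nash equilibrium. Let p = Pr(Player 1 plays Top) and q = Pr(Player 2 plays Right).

p = 5/7, q = 11/14

Set Player 2's expected payoff from Right equal to that from Left:
  Player 2's payoff from Right: p·3 + (1−p)·(-1) = 4p - 1
  Player 2's payoff from Left: p·7 + (1−p)·(-11) = 18p - 11
  4p - 1 = 18p - 11  ⇒  -14p = -10  ⇒  p = 5/7.
For Player 1 to be willing to mix, Player 1 must be indifferent between Top and Bottom, which pins down Player 2's mix.
  Player 1's expected payoff from Top: q·6 + (1−q)·(-7) = 13q - 7
  Player 1's expected payoff from Bottom: q·3 + (1−q)·4 = -q + 4
  13q - 7 = -q + 4  ⇒  14q = 11  ⇒  q = 11/14.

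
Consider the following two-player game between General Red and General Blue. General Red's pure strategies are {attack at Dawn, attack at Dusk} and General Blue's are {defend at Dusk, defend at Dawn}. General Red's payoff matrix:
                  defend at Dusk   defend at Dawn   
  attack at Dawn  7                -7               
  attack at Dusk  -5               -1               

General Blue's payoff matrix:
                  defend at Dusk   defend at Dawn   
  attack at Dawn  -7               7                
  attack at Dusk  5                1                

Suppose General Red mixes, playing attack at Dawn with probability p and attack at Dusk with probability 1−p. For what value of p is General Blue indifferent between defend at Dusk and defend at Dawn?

p = 2/9

In a mixed equilibrium General Blue is indifferent between defend at Dusk and defend at Dawn; this condition fixes p.
  General Blue's expected payoff from defend at Dusk: p·(-7) + (1−p)·5 = -12p + 5
  General Blue's expected payoff from defend at Dawn: p·7 + (1−p)·1 = 6p + 1
  -12p + 5 = 6p + 1  ⇒  -18p = -4  ⇒  p = 2/9.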